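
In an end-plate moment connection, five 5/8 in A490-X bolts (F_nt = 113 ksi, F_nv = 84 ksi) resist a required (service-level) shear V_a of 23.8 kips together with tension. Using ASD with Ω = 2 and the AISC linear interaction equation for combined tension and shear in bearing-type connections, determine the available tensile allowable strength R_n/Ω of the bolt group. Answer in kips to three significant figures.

80.7 kips

A_b = π·0.625²/4 = 0.3068 in²; f_rv = 23.8 / (5 × 0.3068) = 15.52 ksi.
F'_nt = 1.3 F_nt − (Ω F_nt / F_nv) f_rv = 1.3·113 − (2·113/84)·15.52 = 105.2 ksi, capped at F_nt → F'_nt = 105.2 ksi.
R_n = F'_nt · A_b · n = 105.2 × 0.3068 × 5 = 161.3 kips.
Allowable strength R_n/Ω = 161.3 / 2 = 80.7 kips.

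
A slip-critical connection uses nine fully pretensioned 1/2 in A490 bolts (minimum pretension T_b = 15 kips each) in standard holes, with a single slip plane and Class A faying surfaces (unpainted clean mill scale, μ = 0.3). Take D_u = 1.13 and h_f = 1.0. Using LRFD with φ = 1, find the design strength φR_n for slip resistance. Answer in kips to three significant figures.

45.8 kips

R_n = μ · D_u · h_f · T_b · n_s · n_b = 0.3 × 1.13 × 1.0 × 15 × 1 × 9 = 45.76 kips.
Design strength φR_n = 1 × 45.76 = 45.8 kips.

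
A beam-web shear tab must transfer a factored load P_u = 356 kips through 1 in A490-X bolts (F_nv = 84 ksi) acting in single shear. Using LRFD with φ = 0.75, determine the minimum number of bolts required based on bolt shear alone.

8 bolts

A_b = π·1²/4 = 0.7854 in².
Per-bolt design strength φR_n = 0.75 × 84 × 0.7854 × 1 = 49.48 kips.
n ≥ 356 / 49.48 = 7.195 → use 8 bolts.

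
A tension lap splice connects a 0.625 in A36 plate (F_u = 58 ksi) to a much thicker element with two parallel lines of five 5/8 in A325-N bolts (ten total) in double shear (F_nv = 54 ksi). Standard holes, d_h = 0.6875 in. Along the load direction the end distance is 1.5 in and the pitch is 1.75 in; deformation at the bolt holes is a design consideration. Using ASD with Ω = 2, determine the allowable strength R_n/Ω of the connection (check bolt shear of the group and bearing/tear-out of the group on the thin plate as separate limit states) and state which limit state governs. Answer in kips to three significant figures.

166 kips (bolt shear governs)

Bolt shear: A_b = π·0.625²/4 = 0.3068 in²; R_n = 54 × 0.3068 × 10 × 2 = 331.3 kips → 331.3 / 2 = 166 kips.
Bearing (1.2 l_c t F_u ≤ 2.4 d t F_u): upper limit = 2.4·0.625·0.625·58 = 54.38 kips.
  Edge l_c = 1.5 − 0.6875/2 = 1.156 → r_n = 50.3 kips; interior l_c = 1.75 − 0.6875 = 1.062 → r_n = 46.22 kips.
  R_n,bearing = 2·50.3 + 8·46.22 = 470.3 kips → 470.3 / 2 = 235 kips.
Bolt shear governs: 166 kips.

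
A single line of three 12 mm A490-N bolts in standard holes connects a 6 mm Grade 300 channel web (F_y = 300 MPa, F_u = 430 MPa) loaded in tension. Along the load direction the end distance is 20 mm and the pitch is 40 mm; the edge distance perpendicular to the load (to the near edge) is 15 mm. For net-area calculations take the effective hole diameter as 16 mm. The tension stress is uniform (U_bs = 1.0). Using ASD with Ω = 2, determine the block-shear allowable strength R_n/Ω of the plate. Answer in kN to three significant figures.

Shear plane L_v = 20 + 2·40 = 100 mm; A_gv = 100 × 6 = 600 mm².
A_nv = (100 − 2.5·16) × 6 = 360 mm².
A_nt = (15 − 0.5·16) × 6 = 42 mm².
0.6 F_u A_nv = 92.88 kN; 0.6 F_y A_gv = 108 kN → shear rupture governs the shear term.
R_n = 92.88 + 1.0 × 430 × 42 / 1000 = 110.9 kN.
Allowable strength R_n/Ω = 110.9 / 2 = 55.5 kN.

55.5 kN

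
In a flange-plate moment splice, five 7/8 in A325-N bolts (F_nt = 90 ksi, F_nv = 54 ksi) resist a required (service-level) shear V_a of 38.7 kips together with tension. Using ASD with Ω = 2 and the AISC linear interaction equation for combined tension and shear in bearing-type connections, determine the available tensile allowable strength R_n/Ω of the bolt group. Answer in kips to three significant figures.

A_b = π·0.875²/4 = 0.6013 in²; f_rv = 38.7 / (5 × 0.6013) = 12.87 ksi.
F'_nt = 1.3 F_nt − (Ω F_nt / F_nv) f_rv = 1.3·90 − (2·90/54)·12.87 = 74.09 ksi, capped at F_nt → F'_nt = 74.09 ksi.
R_n = F'_nt · A_b · n = 74.09 × 0.6013 × 5 = 222.8 kips.
Allowable strength R_n/Ω = 222.8 / 2 = 111 kips.

111 kips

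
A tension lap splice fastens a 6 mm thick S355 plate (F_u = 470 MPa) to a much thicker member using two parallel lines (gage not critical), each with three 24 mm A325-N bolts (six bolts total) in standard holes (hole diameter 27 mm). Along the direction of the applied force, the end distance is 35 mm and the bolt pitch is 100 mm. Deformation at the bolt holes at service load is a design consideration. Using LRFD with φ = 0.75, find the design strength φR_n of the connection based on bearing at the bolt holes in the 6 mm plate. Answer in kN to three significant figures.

596 kN

Per bolt r_n = 1.2 l_c t F_u ≤ 2.4 d t F_u; upper limit = 2.4 × 24 × 6 × 470 / 1000 = 162.4 kN.
Edge bolt: l_c = 35 − 27/2 = 21.5 mm → 1.2 × 21.5 × 6 × 470 / 1000 = 72.76 → r_n = 72.76 kN.
Interior bolts: l_c = 100 − 27 = 73 mm → 1.2 × 73 × 6 × 470 / 1000 = 247 → r_n = 162.4 kN.
R_n = 2 × 72.76 + 4 × 162.4 = 795.2 kN.
Design strength φR_n = 0.75 × 795.2 = 596 kN.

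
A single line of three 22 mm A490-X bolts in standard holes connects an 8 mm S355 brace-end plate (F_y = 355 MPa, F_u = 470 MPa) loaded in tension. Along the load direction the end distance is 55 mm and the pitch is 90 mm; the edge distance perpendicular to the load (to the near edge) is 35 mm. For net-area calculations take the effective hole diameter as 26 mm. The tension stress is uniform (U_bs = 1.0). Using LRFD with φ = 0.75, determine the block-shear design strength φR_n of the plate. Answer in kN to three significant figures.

350 kN

Shear plane L_v = 55 + 2·90 = 235 mm; A_gv = 235 × 8 = 1880 mm².
A_nv = (235 − 2.5·26) × 8 = 1360 mm².
A_nt = (35 − 0.5·26) × 8 = 176 mm².
0.6 F_u A_nv = 383.5 kN; 0.6 F_y A_gv = 400.4 kN → shear rupture governs the shear term.
R_n = 383.5 + 1.0 × 470 × 176 / 1000 = 466.2 kN.
Design strength φR_n = 0.75 × 466.2 = 350 kN.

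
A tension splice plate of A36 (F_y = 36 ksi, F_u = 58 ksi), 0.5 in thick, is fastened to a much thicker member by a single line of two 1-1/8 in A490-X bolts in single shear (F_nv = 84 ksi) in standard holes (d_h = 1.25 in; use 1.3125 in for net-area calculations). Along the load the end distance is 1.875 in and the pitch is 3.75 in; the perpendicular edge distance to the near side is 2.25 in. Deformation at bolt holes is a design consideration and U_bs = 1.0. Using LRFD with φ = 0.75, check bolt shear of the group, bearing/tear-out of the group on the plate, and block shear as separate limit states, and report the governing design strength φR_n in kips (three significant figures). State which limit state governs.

Bolt shear: A_b = π·1.125²/4 = 0.994 in²; R_n = 84 × 0.994 × 2 × 1 = 167 kips → 0.75 × 167 = 125 kips.
Bearing: edge l_c = 1.25, r_n = 43.5 kips; interior l_c = 2.5, r_n = 78.3 kips; R_n = 43.5 + 1·78.3 = 121.8 kips → 91.3 kips.
Block shear: A_gv = 2.812, A_nv = 1.828, A_nt = 0.7969 in²; R_n = min(0.6F_uA_nv, 0.6F_yA_gv) + U_bs·F_u·A_nt = 107 kips → 80.2 kips.
Block shear governs: 80.2 kips.

80.2 kips (block shear governs)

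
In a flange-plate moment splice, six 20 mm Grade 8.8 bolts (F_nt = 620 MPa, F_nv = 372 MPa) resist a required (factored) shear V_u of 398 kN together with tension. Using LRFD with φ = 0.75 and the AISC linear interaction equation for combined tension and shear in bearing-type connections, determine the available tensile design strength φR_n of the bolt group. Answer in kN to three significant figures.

476 kN

A_b = π·20²/4 = 314.2 mm²; f_rv = 398 × 1000 / (6 × 314.2) = 211.1 MPa.
F'_nt = 1.3 F_nt − (F_nt / φF_nv) f_rv = 1.3·620 − (620/(0.75·372))·211.1 = 336.8 MPa, capped at F_nt → F'_nt = 336.8 MPa.
R_n = F'_nt · A_b · n = 336.8 × 314.2 × 6 / 1000 = 634.8 kN.
Design strength φR_n = 0.75 × 634.8 = 476 kN.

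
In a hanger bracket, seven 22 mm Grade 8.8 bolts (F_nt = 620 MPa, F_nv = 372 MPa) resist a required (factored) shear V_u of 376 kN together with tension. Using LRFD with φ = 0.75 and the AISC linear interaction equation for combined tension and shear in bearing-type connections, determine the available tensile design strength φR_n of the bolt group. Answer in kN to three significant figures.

982 kN

A_b = π·22²/4 = 380.1 mm²; f_rv = 376 × 1000 / (7 × 380.1) = 141.3 MPa.
F'_nt = 1.3 F_nt − (F_nt / φF_nv) f_rv = 1.3·620 − (620/(0.75·372))·141.3 = 492 MPa, capped at F_nt → F'_nt = 492 MPa.
R_n = F'_nt · A_b · n = 492 × 380.1 × 7 / 1000 = 1309 kN.
Design strength φR_n = 0.75 × 1309 = 982 kN.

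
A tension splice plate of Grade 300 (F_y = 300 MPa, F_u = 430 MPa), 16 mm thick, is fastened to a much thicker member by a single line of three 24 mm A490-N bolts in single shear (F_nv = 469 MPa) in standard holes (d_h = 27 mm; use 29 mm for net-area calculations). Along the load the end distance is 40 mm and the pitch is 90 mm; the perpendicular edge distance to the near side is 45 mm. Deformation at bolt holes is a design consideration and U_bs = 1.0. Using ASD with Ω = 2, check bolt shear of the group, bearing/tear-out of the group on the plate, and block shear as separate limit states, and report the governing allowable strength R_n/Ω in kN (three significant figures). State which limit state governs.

318 kN (bolt shear governs)

Bolt shear: A_b = π·24²/4 = 452.4 mm²; R_n = 469 × 452.4 × 3 × 1 / 1000 = 636.5 kN → 636.5 / 2 = 318 kN.
Bearing: edge l_c = 26.5, r_n = 218.8 kN; interior l_c = 63, r_n = 396.3 kN; R_n = 218.8 + 2·396.3 = 1011 kN → 506 kN.
Block shear: A_gv = 3520, A_nv = 2360, A_nt = 488 mm²; R_n = min(0.6F_uA_nv, 0.6F_yA_gv) + U_bs·F_u·A_nt = 818.7 kN → 409 kN.
Bolt shear governs: 318 kN.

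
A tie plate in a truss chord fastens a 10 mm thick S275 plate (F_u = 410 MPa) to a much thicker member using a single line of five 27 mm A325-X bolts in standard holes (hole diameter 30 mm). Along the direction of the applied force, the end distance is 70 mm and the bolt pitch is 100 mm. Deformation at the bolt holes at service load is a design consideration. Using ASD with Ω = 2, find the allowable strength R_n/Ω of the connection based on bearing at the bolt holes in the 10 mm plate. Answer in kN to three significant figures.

664 kN

Per bolt r_n = 1.2 l_c t F_u ≤ 2.4 d t F_u; upper limit = 2.4 × 27 × 10 × 410 / 1000 = 265.7 kN.
Edge bolt: l_c = 70 − 30/2 = 55 mm → 1.2 × 55 × 10 × 410 / 1000 = 270.6 → r_n = 265.7 kN.
Interior bolts: l_c = 100 − 30 = 70 mm → 1.2 × 70 × 10 × 410 / 1000 = 344.4 → r_n = 265.7 kN.
R_n = 1 × 265.7 + 4 × 265.7 = 1328 kN.
Allowable strength R_n/Ω = 1328 / 2 = 664 kN.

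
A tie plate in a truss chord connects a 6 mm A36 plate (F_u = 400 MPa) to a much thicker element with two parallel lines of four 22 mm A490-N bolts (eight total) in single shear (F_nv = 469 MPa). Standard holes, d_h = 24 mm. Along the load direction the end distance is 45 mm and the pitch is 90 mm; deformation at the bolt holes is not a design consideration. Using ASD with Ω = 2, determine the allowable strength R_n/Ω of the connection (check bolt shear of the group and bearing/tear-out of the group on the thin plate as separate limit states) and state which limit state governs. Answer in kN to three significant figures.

594 kN (bearing governs)

Bolt shear: A_b = π·22²/4 = 380.1 mm²; R_n = 469 × 380.1 × 8 × 1 / 1000 = 1426 kN → 1426 / 2 = 713 kN.
Bearing (1.5 l_c t F_u ≤ 3.0 d t F_u): upper limit = 3.0·22·6·400 / 1000 = 158.4 kN.
  Edge l_c = 45 − 24/2 = 33 → r_n = 118.8 kN; interior l_c = 90 − 24 = 66 → r_n = 158.4 kN.
  R_n,bearing = 2·118.8 + 6·158.4 = 1188 kN → 1188 / 2 = 594 kN.
Bearing governs: 594 kN.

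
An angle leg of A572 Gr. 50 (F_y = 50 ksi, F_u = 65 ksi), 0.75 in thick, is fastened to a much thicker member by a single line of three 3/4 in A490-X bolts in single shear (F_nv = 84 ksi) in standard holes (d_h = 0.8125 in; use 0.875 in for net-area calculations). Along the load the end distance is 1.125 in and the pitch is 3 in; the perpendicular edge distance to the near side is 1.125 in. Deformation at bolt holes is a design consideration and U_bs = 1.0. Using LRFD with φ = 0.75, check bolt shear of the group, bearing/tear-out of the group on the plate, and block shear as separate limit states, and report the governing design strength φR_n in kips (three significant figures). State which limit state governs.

Bolt shear: A_b = π·0.75²/4 = 0.4418 in²; R_n = 84 × 0.4418 × 3 × 1 = 111.3 kips → 0.75 × 111.3 = 83.5 kips.
Bearing: edge l_c = 0.7188, r_n = 42.05 kips; interior l_c = 2.188, r_n = 87.75 kips; R_n = 42.05 + 2·87.75 = 217.5 kips → 163 kips.
Block shear: A_gv = 5.344, A_nv = 3.703, A_nt = 0.5156 in²; R_n = min(0.6F_uA_nv, 0.6F_yA_gv) + U_bs·F_u·A_nt = 177.9 kips → 133 kips.
Bolt shear governs: 83.5 kips.

83.5 kips (bolt shear governs)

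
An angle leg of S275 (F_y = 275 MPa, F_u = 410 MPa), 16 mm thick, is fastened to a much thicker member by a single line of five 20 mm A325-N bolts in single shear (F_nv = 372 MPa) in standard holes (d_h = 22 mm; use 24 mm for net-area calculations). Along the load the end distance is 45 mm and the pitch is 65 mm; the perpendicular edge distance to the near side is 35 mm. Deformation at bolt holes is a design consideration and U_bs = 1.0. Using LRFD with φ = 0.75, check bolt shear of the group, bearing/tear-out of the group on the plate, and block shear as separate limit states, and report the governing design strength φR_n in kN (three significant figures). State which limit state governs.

438 kN (bolt shear governs)

Bolt shear: A_b = π·20²/4 = 314.2 mm²; R_n = 372 × 314.2 × 5 × 1 / 1000 = 584.3 kN → 0.75 × 584.3 = 438 kN.
Bearing: edge l_c = 34, r_n = 267.6 kN; interior l_c = 43, r_n = 314.9 kN; R_n = 267.6 + 4·314.9 = 1527 kN → 1150 kN.
Block shear: A_gv = 4880, A_nv = 3152, A_nt = 368 mm²; R_n = min(0.6F_uA_nv, 0.6F_yA_gv) + U_bs·F_u·A_nt = 926.3 kN → 695 kN.
Bolt shear governs: 438 kN.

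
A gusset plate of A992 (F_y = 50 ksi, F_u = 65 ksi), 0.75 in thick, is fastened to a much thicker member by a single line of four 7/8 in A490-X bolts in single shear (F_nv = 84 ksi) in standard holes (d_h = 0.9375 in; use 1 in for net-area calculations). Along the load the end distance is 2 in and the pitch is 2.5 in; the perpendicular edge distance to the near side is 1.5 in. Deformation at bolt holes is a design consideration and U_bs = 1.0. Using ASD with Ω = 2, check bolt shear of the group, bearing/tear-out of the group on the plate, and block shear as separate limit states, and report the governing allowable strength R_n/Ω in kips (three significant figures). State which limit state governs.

101 kips (bolt shear governs)

Bolt shear: A_b = π·0.875²/4 = 0.6013 in²; R_n = 84 × 0.6013 × 4 × 1 = 202 kips → 202 / 2 = 101 kips.
Bearing: edge l_c = 1.531, r_n = 89.58 kips; interior l_c = 1.562, r_n = 91.41 kips; R_n = 89.58 + 3·91.41 = 363.8 kips → 182 kips.
Block shear: A_gv = 7.125, A_nv = 4.5, A_nt = 0.75 in²; R_n = min(0.6F_uA_nv, 0.6F_yA_gv) + U_bs·F_u·A_nt = 224.2 kips → 112 kips.
Bolt shear governs: 101 kips.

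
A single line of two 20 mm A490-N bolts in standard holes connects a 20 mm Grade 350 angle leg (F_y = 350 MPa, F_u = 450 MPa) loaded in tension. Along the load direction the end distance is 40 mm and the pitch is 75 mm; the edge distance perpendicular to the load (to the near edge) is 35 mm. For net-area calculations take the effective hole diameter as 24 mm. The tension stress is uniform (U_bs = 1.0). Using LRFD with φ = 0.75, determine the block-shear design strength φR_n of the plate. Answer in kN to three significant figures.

Shear plane L_v = 40 + 1·75 = 115 mm; A_gv = 115 × 20 = 2300 mm².
A_nv = (115 − 1.5·24) × 20 = 1580 mm².
A_nt = (35 − 0.5·24) × 20 = 460 mm².
0.6 F_u A_nv = 426.6 kN; 0.6 F_y A_gv = 483 kN → shear rupture governs the shear term.
R_n = 426.6 + 1.0 × 450 × 460 / 1000 = 633.6 kN.
Design strength φR_n = 0.75 × 633.6 = 475 kN.

475 kN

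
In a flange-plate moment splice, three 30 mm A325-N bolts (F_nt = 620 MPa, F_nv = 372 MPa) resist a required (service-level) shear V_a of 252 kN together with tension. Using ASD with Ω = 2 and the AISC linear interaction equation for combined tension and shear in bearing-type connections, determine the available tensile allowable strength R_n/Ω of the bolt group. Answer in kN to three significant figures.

A_b = π·30²/4 = 706.9 mm²; f_rv = 252 × 1000 / (3 × 706.9) = 118.8 MPa.
F'_nt = 1.3 F_nt − (Ω F_nt / F_nv) f_rv = 1.3·620 − (2·620/372)·118.8 = 409.9 MPa, capped at F_nt → F'_nt = 409.9 MPa.
R_n = F'_nt · A_b · n = 409.9 × 706.9 × 3 / 1000 = 869.2 kN.
Allowable strength R_n/Ω = 869.2 / 2 = 435 kN.

435 kN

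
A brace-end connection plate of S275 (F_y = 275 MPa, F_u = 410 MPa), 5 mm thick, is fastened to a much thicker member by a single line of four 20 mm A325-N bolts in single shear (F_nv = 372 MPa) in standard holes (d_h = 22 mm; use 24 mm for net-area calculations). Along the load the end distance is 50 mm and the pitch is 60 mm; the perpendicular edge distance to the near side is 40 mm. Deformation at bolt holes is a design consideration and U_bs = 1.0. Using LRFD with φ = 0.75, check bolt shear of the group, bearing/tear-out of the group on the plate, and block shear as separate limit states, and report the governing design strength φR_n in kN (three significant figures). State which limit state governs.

178 kN (block shear governs)

Bolt shear: A_b = π·20²/4 = 314.2 mm²; R_n = 372 × 314.2 × 4 × 1 / 1000 = 467.5 kN → 0.75 × 467.5 = 351 kN.
Bearing: edge l_c = 39, r_n = 95.94 kN; interior l_c = 38, r_n = 93.48 kN; R_n = 95.94 + 3·93.48 = 376.4 kN → 282 kN.
Block shear: A_gv = 1150, A_nv = 730, A_nt = 140 mm²; R_n = min(0.6F_uA_nv, 0.6F_yA_gv) + U_bs·F_u·A_nt = 237 kN → 178 kN.
Block shear governs: 178 kN.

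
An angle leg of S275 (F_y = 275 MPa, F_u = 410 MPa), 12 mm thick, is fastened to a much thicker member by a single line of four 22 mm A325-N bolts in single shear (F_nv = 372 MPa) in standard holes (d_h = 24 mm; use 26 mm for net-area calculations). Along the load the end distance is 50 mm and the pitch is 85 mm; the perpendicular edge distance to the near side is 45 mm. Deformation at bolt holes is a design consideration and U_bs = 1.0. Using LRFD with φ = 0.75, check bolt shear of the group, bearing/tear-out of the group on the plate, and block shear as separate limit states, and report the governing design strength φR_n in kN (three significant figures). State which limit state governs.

Bolt shear: A_b = π·22²/4 = 380.1 mm²; R_n = 372 × 380.1 × 4 × 1 / 1000 = 565.6 kN → 0.75 × 565.6 = 424 kN.
Bearing: edge l_c = 38, r_n = 224.4 kN; interior l_c = 61, r_n = 259.8 kN; R_n = 224.4 + 3·259.8 = 1004 kN → 753 kN.
Block shear: A_gv = 3660, A_nv = 2568, A_nt = 384 mm²; R_n = min(0.6F_uA_nv, 0.6F_yA_gv) + U_bs·F_u·A_nt = 761.3 kN → 571 kN.
Bolt shear governs: 424 kN.

424 kN (bolt shear governs)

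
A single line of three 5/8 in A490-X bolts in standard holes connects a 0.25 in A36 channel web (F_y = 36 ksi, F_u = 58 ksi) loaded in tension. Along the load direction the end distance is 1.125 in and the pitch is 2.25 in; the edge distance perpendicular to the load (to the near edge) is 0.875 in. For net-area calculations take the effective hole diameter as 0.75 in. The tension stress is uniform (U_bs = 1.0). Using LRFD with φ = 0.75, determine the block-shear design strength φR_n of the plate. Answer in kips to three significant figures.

28.2 kips

Shear plane L_v = 1.125 + 2·2.25 = 5.625 in; A_gv = 5.625 × 0.25 = 1.406 in².
A_nv = (5.625 − 2.5·0.75) × 0.25 = 0.9375 in².
A_nt = (0.875 − 0.5·0.75) × 0.25 = 0.125 in².
0.6 F_u A_nv = 32.62 kips; 0.6 F_y A_gv = 30.37 kips → shear yielding governs the shear term.
R_n = 30.37 + 1.0 × 58 × 0.125 = 37.62 kips.
Design strength φR_n = 0.75 × 37.62 = 28.2 kips.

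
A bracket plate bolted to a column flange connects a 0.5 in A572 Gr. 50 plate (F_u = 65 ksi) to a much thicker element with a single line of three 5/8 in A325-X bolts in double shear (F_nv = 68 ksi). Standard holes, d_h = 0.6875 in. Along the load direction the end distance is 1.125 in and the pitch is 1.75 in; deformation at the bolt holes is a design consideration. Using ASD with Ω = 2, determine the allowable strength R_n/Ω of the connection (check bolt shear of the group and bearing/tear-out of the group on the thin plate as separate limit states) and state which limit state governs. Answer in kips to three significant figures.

56.7 kips (bearing governs)

Bolt shear: A_b = π·0.625²/4 = 0.3068 in²; R_n = 68 × 0.3068 × 3 × 2 = 125.2 kips → 125.2 / 2 = 62.6 kips.
Bearing (1.2 l_c t F_u ≤ 2.4 d t F_u): upper limit = 2.4·0.625·0.5·65 = 48.75 kips.
  Edge l_c = 1.125 − 0.6875/2 = 0.7812 → r_n = 30.47 kips; interior l_c = 1.75 − 0.6875 = 1.062 → r_n = 41.44 kips.
  R_n,bearing = 1·30.47 + 2·41.44 = 113.3 kips → 113.3 / 2 = 56.7 kips.
Bearing governs: 56.7 kips.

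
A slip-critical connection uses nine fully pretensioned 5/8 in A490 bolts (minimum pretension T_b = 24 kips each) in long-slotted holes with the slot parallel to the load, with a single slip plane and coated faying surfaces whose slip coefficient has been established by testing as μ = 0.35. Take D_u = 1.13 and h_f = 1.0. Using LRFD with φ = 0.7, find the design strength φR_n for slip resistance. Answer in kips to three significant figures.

59.8 kips

R_n = μ · D_u · h_f · T_b · n_s · n_b = 0.35 × 1.13 × 1.0 × 24 × 1 × 9 = 85.43 kips.
Design strength φR_n = 0.7 × 85.43 = 59.8 kips.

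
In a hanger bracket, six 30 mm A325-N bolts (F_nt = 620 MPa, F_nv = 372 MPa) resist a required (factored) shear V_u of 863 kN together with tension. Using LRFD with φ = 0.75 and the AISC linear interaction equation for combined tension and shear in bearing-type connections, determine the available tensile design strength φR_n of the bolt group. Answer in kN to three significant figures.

1130 kN

A_b = π·30²/4 = 706.9 mm²; f_rv = 863 × 1000 / (6 × 706.9) = 203.5 MPa.
F'_nt = 1.3 F_nt − (F_nt / φF_nv) f_rv = 1.3·620 − (620/(0.75·372))·203.5 = 353.8 MPa, capped at F_nt → F'_nt = 353.8 MPa.
R_n = F'_nt · A_b · n = 353.8 × 706.9 × 6 / 1000 = 1501 kN.
Design strength φR_n = 0.75 × 1501 = 1130 kN.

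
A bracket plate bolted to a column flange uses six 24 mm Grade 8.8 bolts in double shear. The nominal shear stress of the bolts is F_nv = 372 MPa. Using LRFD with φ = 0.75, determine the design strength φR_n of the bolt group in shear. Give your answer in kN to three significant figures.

A_b = π × 24² / 4 = 452.4 mm².
R_n = F_nv · A_b · n · n_s = 372 × 452.4 × 6 × 2 / 1000 = 2019 kN.
Design strength φR_n = 0.75 × 2019 = 1510 kN.

1510 kN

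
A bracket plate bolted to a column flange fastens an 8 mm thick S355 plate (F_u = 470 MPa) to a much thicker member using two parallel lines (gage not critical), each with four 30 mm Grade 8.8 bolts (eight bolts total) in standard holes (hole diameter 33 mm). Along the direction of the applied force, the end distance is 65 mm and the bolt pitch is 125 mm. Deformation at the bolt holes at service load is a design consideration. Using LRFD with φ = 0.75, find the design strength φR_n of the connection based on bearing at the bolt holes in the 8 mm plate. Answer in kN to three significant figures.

1550 kN

Per bolt r_n = 1.2 l_c t F_u ≤ 2.4 d t F_u; upper limit = 2.4 × 30 × 8 × 470 / 1000 = 270.7 kN.
Edge bolt: l_c = 65 − 33/2 = 48.5 mm → 1.2 × 48.5 × 8 × 470 / 1000 = 218.8 → r_n = 218.8 kN.
Interior bolts: l_c = 125 − 33 = 92 mm → 1.2 × 92 × 8 × 470 / 1000 = 415.1 → r_n = 270.7 kN.
R_n = 2 × 218.8 + 6 × 270.7 = 2062 kN.
Design strength φR_n = 0.75 × 2062 = 1550 kN.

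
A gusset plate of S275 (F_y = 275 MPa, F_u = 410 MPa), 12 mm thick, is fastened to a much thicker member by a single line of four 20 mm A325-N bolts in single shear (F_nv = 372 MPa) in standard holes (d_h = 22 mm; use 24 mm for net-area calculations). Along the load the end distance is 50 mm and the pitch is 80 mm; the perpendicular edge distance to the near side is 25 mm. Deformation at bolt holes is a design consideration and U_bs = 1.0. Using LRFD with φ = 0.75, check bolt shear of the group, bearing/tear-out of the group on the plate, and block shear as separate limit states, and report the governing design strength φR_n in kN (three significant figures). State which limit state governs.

Bolt shear: A_b = π·20²/4 = 314.2 mm²; R_n = 372 × 314.2 × 4 × 1 / 1000 = 467.5 kN → 0.75 × 467.5 = 351 kN.
Bearing: edge l_c = 39, r_n = 230.3 kN; interior l_c = 58, r_n = 236.2 kN; R_n = 230.3 + 3·236.2 = 938.7 kN → 704 kN.
Block shear: A_gv = 3480, A_nv = 2472, A_nt = 156 mm²; R_n = min(0.6F_uA_nv, 0.6F_yA_gv) + U_bs·F_u·A_nt = 638.2 kN → 479 kN.
Bolt shear governs: 351 kN.

351 kN (bolt shear governs)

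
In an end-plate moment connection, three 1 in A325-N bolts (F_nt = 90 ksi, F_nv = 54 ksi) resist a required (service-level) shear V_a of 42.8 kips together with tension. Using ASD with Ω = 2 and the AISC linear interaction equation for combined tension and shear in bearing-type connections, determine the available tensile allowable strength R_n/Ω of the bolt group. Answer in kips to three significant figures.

66.5 kips

A_b = π·1²/4 = 0.7854 in²; f_rv = 42.8 / (3 × 0.7854) = 18.16 ksi.
F'_nt = 1.3 F_nt − (Ω F_nt / F_nv) f_rv = 1.3·90 − (2·90/54)·18.16 = 56.45 ksi, capped at F_nt → F'_nt = 56.45 ksi.
R_n = F'_nt · A_b · n = 56.45 × 0.7854 × 3 = 133 kips.
Allowable strength R_n/Ω = 133 / 2 = 66.5 kips.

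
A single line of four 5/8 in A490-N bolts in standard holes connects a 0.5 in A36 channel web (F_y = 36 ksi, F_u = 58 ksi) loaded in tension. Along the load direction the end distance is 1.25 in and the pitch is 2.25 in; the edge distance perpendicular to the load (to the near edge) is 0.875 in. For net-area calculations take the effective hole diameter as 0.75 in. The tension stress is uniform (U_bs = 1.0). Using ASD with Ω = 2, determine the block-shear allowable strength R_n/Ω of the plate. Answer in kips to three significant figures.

50.4 kips

Shear plane L_v = 1.25 + 3·2.25 = 8 in; A_gv = 8 × 0.5 = 4 in².
A_nv = (8 − 3.5·0.75) × 0.5 = 2.688 in².
A_nt = (0.875 − 0.5·0.75) × 0.5 = 0.25 in².
0.6 F_u A_nv = 93.52 kips; 0.6 F_y A_gv = 86.4 kips → shear yielding governs the shear term.
R_n = 86.4 + 1.0 × 58 × 0.25 = 100.9 kips.
Allowable strength R_n/Ω = 100.9 / 2 = 50.4 kips.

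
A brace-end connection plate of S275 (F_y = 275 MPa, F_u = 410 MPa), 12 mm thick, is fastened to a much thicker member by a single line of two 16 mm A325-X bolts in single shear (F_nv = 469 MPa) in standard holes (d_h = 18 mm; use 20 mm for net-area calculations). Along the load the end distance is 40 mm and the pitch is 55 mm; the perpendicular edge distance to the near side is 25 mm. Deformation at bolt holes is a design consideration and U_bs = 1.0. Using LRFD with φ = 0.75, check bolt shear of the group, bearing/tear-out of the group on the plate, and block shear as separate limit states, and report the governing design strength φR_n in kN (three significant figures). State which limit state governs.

Bolt shear: A_b = π·16²/4 = 201.1 mm²; R_n = 469 × 201.1 × 2 × 1 / 1000 = 188.6 kN → 0.75 × 188.6 = 141 kN.
Bearing: edge l_c = 31, r_n = 183 kN; interior l_c = 37, r_n = 188.9 kN; R_n = 183 + 1·188.9 = 372 kN → 279 kN.
Block shear: A_gv = 1140, A_nv = 780, A_nt = 180 mm²; R_n = min(0.6F_uA_nv, 0.6F_yA_gv) + U_bs·F_u·A_nt = 261.9 kN → 196 kN.
Bolt shear governs: 141 kN.

141 kN (bolt shear governs)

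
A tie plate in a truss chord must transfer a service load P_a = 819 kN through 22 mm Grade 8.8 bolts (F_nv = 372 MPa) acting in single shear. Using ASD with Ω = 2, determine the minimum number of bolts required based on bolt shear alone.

12 bolts

A_b = π·22²/4 = 380.1 mm².
Per-bolt allowable strength R_n/Ω = 372 × 380.1 × 1 / 1000 / 2 = 70.7 kN.
n ≥ 819 / 70.7 = 11.58 → use 12 bolts.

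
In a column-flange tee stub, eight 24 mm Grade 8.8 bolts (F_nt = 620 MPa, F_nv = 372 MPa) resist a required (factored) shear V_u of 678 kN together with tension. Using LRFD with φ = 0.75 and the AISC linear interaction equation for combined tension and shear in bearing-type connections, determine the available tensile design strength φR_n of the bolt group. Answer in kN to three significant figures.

1060 kN

A_b = π·24²/4 = 452.4 mm²; f_rv = 678 × 1000 / (8 × 452.4) = 187.3 MPa.
F'_nt = 1.3 F_nt − (F_nt / φF_nv) f_rv = 1.3·620 − (620/(0.75·372))·187.3 = 389.7 MPa, capped at F_nt → F'_nt = 389.7 MPa.
R_n = F'_nt · A_b · n = 389.7 × 452.4 × 8 / 1000 = 1410 kN.
Design strength φR_n = 0.75 × 1410 = 1060 kN.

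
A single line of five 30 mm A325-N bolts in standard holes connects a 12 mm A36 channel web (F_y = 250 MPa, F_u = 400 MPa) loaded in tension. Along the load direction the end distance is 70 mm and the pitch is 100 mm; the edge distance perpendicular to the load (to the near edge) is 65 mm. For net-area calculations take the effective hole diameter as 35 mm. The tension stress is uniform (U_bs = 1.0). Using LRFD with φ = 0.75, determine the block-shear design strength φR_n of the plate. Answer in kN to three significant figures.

Shear plane L_v = 70 + 4·100 = 470 mm; A_gv = 470 × 12 = 5640 mm².
A_nv = (470 − 4.5·35) × 12 = 3750 mm².
A_nt = (65 − 0.5·35) × 12 = 570 mm².
0.6 F_u A_nv = 900 kN; 0.6 F_y A_gv = 846 kN → shear yielding governs the shear term.
R_n = 846 + 1.0 × 400 × 570 / 1000 = 1074 kN.
Design strength φR_n = 0.75 × 1074 = 806 kN.

806 kN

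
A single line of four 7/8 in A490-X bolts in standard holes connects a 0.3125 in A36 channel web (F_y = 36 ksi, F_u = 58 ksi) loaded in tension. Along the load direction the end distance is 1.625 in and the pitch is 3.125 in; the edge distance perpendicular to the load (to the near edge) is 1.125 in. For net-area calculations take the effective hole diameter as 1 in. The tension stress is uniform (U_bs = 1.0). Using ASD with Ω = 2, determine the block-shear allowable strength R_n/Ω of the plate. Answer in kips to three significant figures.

Shear plane L_v = 1.625 + 3·3.125 = 11 in; A_gv = 11 × 0.3125 = 3.438 in².
A_nv = (11 − 3.5·1) × 0.3125 = 2.344 in².
A_nt = (1.125 − 0.5·1) × 0.3125 = 0.1953 in².
0.6 F_u A_nv = 81.56 kips; 0.6 F_y A_gv = 74.25 kips → shear yielding governs the shear term.
R_n = 74.25 + 1.0 × 58 × 0.1953 = 85.58 kips.
Allowable strength R_n/Ω = 85.58 / 2 = 42.8 kips.

42.8 kips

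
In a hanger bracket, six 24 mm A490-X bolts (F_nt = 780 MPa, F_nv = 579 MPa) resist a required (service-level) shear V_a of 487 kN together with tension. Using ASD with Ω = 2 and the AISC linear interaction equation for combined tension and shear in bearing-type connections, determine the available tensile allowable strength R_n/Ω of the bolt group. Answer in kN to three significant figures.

720 kN

A_b = π·24²/4 = 452.4 mm²; f_rv = 487 × 1000 / (6 × 452.4) = 179.4 MPa.
F'_nt = 1.3 F_nt − (Ω F_nt / F_nv) f_rv = 1.3·780 − (2·780/579)·179.4 = 530.6 MPa, capped at F_nt → F'_nt = 530.6 MPa.
R_n = F'_nt · A_b · n = 530.6 × 452.4 × 6 / 1000 = 1440 kN.
Allowable strength R_n/Ω = 1440 / 2 = 720 kN.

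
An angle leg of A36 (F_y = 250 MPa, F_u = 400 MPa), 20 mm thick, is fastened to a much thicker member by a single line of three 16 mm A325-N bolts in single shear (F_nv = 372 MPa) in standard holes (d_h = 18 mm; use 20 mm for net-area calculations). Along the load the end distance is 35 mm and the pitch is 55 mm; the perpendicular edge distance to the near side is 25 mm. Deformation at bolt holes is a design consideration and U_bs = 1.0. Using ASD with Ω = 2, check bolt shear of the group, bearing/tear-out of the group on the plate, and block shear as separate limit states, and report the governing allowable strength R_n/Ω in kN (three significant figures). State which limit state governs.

112 kN (bolt shear governs)

Bolt shear: A_b = π·16²/4 = 201.1 mm²; R_n = 372 × 201.1 × 3 × 1 / 1000 = 224.4 kN → 224.4 / 2 = 112 kN.
Bearing: edge l_c = 26, r_n = 249.6 kN; interior l_c = 37, r_n = 307.2 kN; R_n = 249.6 + 2·307.2 = 864 kN → 432 kN.
Block shear: A_gv = 2900, A_nv = 1900, A_nt = 300 mm²; R_n = min(0.6F_uA_nv, 0.6F_yA_gv) + U_bs·F_u·A_nt = 555 kN → 278 kN.
Bolt shear governs: 112 kN.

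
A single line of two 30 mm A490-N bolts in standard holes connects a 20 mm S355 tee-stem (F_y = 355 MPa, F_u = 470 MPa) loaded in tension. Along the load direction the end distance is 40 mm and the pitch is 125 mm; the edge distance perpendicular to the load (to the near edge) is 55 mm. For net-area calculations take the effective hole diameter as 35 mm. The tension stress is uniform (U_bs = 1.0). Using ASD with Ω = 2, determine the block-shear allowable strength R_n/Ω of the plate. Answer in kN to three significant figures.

Shear plane L_v = 40 + 1·125 = 165 mm; A_gv = 165 × 20 = 3300 mm².
A_nv = (165 − 1.5·35) × 20 = 2250 mm².
A_nt = (55 − 0.5·35) × 20 = 750 mm².
0.6 F_u A_nv = 634.5 kN; 0.6 F_y A_gv = 702.9 kN → shear rupture governs the shear term.
R_n = 634.5 + 1.0 × 470 × 750 / 1000 = 987 kN.
Allowable strength R_n/Ω = 987 / 2 = 494 kN.

494 kN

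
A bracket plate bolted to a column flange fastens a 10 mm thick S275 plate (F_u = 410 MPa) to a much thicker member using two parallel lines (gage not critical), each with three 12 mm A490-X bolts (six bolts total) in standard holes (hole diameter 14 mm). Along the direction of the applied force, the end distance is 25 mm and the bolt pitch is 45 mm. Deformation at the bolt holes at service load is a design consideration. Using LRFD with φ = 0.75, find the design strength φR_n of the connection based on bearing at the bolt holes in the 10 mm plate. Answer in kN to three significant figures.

Per bolt r_n = 1.2 l_c t F_u ≤ 2.4 d t F_u; upper limit = 2.4 × 12 × 10 × 410 / 1000 = 118.1 kN.
Edge bolt: l_c = 25 − 14/2 = 18 mm → 1.2 × 18 × 10 × 410 / 1000 = 88.56 → r_n = 88.56 kN.
Interior bolts: l_c = 45 − 14 = 31 mm → 1.2 × 31 × 10 × 410 / 1000 = 152.5 → r_n = 118.1 kN.
R_n = 2 × 88.56 + 4 × 118.1 = 649.4 kN.
Design strength φR_n = 0.75 × 649.4 = 487 kN.

487 kN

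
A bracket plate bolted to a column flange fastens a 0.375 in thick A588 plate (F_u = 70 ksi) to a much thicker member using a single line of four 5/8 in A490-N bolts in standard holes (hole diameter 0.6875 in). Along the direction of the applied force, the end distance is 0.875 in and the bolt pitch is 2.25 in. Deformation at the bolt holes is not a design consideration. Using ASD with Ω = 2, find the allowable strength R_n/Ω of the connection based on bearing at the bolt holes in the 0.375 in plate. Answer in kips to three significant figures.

Per bolt r_n = 1.5 l_c t F_u ≤ 3.0 d t F_u; upper limit = 3.0 × 0.625 × 0.375 × 70 = 49.22 kips.
Edge bolt: l_c = 0.875 − 0.6875/2 = 0.5312 in → 1.5 × 0.5312 × 0.375 × 70 = 20.92 → r_n = 20.92 kips.
Interior bolts: l_c = 2.25 − 0.6875 = 1.562 in → 1.5 × 1.562 × 0.375 × 70 = 61.52 → r_n = 49.22 kips.
R_n = 1 × 20.92 + 3 × 49.22 = 168.6 kips.
Allowable strength R_n/Ω = 168.6 / 2 = 84.3 kips.

84.3 kips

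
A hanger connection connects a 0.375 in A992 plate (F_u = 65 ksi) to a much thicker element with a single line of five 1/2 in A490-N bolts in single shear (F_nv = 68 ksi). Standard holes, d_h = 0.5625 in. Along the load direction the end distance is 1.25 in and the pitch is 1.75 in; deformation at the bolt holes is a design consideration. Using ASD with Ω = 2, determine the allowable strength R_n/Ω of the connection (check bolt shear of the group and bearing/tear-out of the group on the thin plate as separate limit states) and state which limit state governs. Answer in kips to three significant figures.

Bolt shear: A_b = π·0.5²/4 = 0.1963 in²; R_n = 68 × 0.1963 × 5 × 1 = 66.76 kips → 66.76 / 2 = 33.4 kips.
Bearing (1.2 l_c t F_u ≤ 2.4 d t F_u): upper limit = 2.4·0.5·0.375·65 = 29.25 kips.
  Edge l_c = 1.25 − 0.5625/2 = 0.9688 → r_n = 28.34 kips; interior l_c = 1.75 − 0.5625 = 1.188 → r_n = 29.25 kips.
  R_n,bearing = 1·28.34 + 4·29.25 = 145.3 kips → 145.3 / 2 = 72.7 kips.
Bolt shear governs: 33.4 kips.

33.4 kips (bolt shear governs)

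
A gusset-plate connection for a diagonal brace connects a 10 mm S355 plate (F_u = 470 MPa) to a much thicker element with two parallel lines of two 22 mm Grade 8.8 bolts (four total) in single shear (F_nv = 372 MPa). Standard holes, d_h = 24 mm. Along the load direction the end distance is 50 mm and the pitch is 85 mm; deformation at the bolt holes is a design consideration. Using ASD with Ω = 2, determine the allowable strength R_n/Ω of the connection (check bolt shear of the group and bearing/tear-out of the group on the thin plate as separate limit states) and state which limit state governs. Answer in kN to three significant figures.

Bolt shear: A_b = π·22²/4 = 380.1 mm²; R_n = 372 × 380.1 × 4 × 1 / 1000 = 565.6 kN → 565.6 / 2 = 283 kN.
Bearing (1.2 l_c t F_u ≤ 2.4 d t F_u): upper limit = 2.4·22·10·470 / 1000 = 248.2 kN.
  Edge l_c = 50 − 24/2 = 38 → r_n = 214.3 kN; interior l_c = 85 − 24 = 61 → r_n = 248.2 kN.
  R_n,bearing = 2·214.3 + 2·248.2 = 925 kN → 925 / 2 = 462 kN.
Bolt shear governs: 283 kN.

283 kN (bolt shear governs)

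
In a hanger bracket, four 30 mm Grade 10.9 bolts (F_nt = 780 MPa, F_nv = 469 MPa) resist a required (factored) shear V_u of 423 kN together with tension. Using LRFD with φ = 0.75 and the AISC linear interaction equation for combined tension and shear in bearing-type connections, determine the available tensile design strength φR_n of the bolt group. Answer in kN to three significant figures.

A_b = π·30²/4 = 706.9 mm²; f_rv = 423 × 1000 / (4 × 706.9) = 149.6 MPa.
F'_nt = 1.3 F_nt − (F_nt / φF_nv) f_rv = 1.3·780 − (780/(0.75·469))·149.6 = 682.3 MPa, capped at F_nt → F'_nt = 682.3 MPa.
R_n = F'_nt · A_b · n = 682.3 × 706.9 × 4 / 1000 = 1929 kN.
Design strength φR_n = 0.75 × 1929 = 1450 kN.

1450 kN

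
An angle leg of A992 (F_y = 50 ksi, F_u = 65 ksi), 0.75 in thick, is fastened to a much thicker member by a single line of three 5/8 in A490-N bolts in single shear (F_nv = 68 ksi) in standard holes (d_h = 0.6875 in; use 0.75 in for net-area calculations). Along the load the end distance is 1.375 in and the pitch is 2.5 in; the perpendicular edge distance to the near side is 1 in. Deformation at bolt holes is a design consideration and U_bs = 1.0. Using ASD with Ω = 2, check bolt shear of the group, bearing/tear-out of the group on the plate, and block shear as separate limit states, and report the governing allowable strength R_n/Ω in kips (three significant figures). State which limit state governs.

Bolt shear: A_b = π·0.625²/4 = 0.3068 in²; R_n = 68 × 0.3068 × 3 × 1 = 62.59 kips → 62.59 / 2 = 31.3 kips.
Bearing: edge l_c = 1.031, r_n = 60.33 kips; interior l_c = 1.812, r_n = 73.12 kips; R_n = 60.33 + 2·73.12 = 206.6 kips → 103 kips.
Block shear: A_gv = 4.781, A_nv = 3.375, A_nt = 0.4688 in²; R_n = min(0.6F_uA_nv, 0.6F_yA_gv) + U_bs·F_u·A_nt = 162.1 kips → 81 kips.
Bolt shear governs: 31.3 kips.

31.3 kips (bolt shear governs)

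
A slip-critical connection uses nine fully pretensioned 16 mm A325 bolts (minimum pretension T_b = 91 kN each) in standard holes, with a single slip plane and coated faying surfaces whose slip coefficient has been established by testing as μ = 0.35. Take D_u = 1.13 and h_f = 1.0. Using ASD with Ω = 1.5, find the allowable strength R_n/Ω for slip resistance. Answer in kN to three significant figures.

R_n = μ · D_u · h_f · T_b · n_s · n_b = 0.35 × 1.13 × 1.0 × 91 × 1 × 9 = 323.9 kN.
Allowable strength R_n/Ω = 323.9 / 1.5 = 216 kN.

216 kN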